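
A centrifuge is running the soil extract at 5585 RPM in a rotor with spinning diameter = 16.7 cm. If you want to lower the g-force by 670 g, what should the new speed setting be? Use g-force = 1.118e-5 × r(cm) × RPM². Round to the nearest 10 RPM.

N₂ ≈ 4900 RPM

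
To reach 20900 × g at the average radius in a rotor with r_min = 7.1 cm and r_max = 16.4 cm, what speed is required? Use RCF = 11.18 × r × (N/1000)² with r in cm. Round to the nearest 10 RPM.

12610 RPM

r_avg = (7.1 + 16.4) / 2 = 11.75 cm
RCF = 11.18 × r × (N/1000)²
20,900 = 11.18 × 11.75 × (N/1000)²
(N/1000)² = 20,900 / 131.365 = 159.0987
N = 1000 × √159.0987 ≈ 12,613.4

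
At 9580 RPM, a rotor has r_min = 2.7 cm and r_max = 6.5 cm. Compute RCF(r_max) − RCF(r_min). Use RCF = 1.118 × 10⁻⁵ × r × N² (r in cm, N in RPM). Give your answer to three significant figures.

ΔRCF ≈ 3900 g

ΔRCF = 1.118 × 10⁻⁵ × (r_max − r_min) × N² = 1.118 × 10⁻⁵ × 3.8 × 91,776,400 ≈ 3,899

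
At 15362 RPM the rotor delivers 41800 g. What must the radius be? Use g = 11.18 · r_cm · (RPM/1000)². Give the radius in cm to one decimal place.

15.8 cm

RCF = 11.18 × r × (N/1000)²
41800 = 11.18 × r × (15.362)²
r = 41800 / (11.18 × 235.991044) = 41800 / 2638.38 ≈ 15.843 cm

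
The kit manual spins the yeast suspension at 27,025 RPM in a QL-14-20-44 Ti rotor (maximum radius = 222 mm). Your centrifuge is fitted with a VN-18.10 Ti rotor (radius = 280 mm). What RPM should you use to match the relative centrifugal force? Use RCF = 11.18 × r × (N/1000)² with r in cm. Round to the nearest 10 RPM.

Original rotor: r = 222 mm = 22.2 cm
RCF_original = 11.18 × 22.2 × (27.025)² = 11.18 × 22.2 × 730.350625 ≈ 181,270.1 × g
Your rotor: r = 280 mm = 28.0 cm
181,270.1 = 11.18 × 28 × (N/1000)²
(N/1000)² = 181,270.1 / 313.04 = 579.0637
N = 1000 × √579.0637 ≈ 24,063.7

24060 RPM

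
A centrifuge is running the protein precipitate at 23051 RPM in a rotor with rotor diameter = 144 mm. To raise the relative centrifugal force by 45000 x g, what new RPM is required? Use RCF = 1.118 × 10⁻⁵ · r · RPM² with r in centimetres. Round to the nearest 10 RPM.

r = 144 mm / 2 = 72 mm = 7.2 cm
Current RCF = 1.118 × 10⁻⁵ × 7.2 × (23051)² = 1.118 × 10⁻⁵ × 7.2 × 531,348,601 ≈ 42,771.4 × g
Target RCF = 42,771.4 + 45,000 = 87,771.4 × g
N² = 87,771.4 / (8.0496 × 10⁻⁵) = 1,090,382,131
N ≈ √1,090,382,131 ≈ 33,020.9

N₂ ≈ 33020 RPM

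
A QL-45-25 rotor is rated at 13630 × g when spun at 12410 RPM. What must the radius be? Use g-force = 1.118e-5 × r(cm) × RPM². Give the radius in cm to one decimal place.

RCF = 1.118 × 10⁻⁵ × r × N²
13630 = 1.118 × 10⁻⁵ × r × (12410)²
r = 13630 / (1.118 × 10⁻⁵ × 154,008,100) = 13630 / 1721.811 ≈ 7.916 cm

r ≈ 7.9 cm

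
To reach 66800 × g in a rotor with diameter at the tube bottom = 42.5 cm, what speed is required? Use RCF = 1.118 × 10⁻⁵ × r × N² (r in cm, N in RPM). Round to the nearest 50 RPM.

16750 RPM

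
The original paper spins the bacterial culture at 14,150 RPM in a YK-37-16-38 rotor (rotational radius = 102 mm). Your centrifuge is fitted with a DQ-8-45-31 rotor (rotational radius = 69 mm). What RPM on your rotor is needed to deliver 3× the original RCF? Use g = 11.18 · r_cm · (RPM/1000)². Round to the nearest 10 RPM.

Original rotor: r = 102 mm = 10.2 cm
RCF_original = 11.18 × 10.2 × (14.15)² = 11.18 × 10.2 × 200.2225 ≈ 22,832.6 × g
Target RCF = 3 × 22,832.6 ≈ 68,497.8 × g
Your rotor: r = 69 mm = 6.9 cm
68,497.8 = 11.18 × 6.9 × (N/1000)²
(N/1000)² = 68,497.8 / 77.142 = 887.9443
N = 1000 × √887.9443 ≈ 29,798.4

29800 RPM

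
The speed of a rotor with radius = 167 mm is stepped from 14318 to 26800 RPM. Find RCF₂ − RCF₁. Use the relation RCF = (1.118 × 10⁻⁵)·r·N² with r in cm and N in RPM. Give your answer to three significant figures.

≈ 95800 ×g

r = 167 mm = 16.7 cm
RCF₁ = 1.118 × 10⁻⁵ × 16.7 × (14318)² = 1.118 × 10⁻⁵ × 16.7 × 205,005,124 ≈ 38,275.7 × g
RCF₂ = 1.118 × 10⁻⁵ × 16.7 × (26800)² = 1.118 × 10⁻⁵ × 16.7 × 718,240,000 ≈ 134,099.7 × g
Increase = 134,099.7 − 38,275.7 = 95,824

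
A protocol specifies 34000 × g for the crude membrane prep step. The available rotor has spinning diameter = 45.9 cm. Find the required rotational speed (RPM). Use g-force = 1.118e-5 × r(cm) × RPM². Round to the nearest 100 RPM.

r = 45.9 / 2 = 22.95 cm
34,000 = 1.118 × 10⁻⁵ × 22.95 × N²
N² = 34,000 / (25.6581 × 10⁻⁵) = 132,511,760
N ≈ √132,511,760 ≈ 11,511.4

≈ 11500 RPM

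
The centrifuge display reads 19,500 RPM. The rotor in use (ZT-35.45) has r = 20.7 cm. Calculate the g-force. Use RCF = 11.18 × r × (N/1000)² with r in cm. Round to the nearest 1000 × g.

RCF = 11.18 × 20.7 × (19.5)² = 11.18 × 20.7 × 380.25 ≈ 87,999.7 × g

≈ 88000 × g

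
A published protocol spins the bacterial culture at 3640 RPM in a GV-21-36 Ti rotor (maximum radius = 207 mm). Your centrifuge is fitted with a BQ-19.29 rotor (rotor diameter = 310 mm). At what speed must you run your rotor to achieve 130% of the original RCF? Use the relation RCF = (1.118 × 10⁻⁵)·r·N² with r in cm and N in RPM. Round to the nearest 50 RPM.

Original rotor: r = 207 mm = 20.7 cm
RCF_original = 1.118 × 10⁻⁵ × 20.7 × (3640)² = 1.118 × 10⁻⁵ × 20.7 × 13,249,600 ≈ 3,066.3 × g
Target RCF = 1.3 × 3,066.3 ≈ 3,986.2 × g
Your rotor: r = 310 mm / 2 = 155 mm = 15.5 cm
3,986.2 = 1.118 × 10⁻⁵ × 15.5 × N²
N² = 3,986.2 / (17.329 × 10⁻⁵) = 23,003,058
N ≈ √23,003,058 ≈ 4,796.2

4800 RPM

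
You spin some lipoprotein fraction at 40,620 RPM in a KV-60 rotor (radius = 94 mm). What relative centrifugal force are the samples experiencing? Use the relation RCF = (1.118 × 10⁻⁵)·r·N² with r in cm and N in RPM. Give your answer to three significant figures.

r = 94 mm = 9.4 cm
RCF = 1.118 × 10⁻⁵ × 9.4 × (40620)² = 1.118 × 10⁻⁵ × 9.4 × 1,649,984,400 ≈ 173,400.2 × g

173000 x g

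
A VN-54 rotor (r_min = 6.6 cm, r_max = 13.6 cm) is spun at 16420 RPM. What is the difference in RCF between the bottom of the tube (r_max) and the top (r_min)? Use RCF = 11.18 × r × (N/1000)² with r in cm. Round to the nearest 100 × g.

ΔRCF = 11.18 × (r_max − r_min) × (N/1000)² = 11.18 × 7.0 × 269.6164 ≈ 21,100.2

≈ 21100 g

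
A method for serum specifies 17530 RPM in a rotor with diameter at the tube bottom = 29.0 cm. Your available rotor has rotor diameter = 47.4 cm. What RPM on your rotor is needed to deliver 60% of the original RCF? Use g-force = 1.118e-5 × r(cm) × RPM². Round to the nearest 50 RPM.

10600 RPM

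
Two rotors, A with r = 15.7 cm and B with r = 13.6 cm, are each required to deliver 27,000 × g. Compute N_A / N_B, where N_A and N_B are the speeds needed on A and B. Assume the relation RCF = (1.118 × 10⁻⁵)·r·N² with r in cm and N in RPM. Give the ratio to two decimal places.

0.93

At fixed RCF, N ∝ 1/√r, so N_A/N_B = √(r_B/r_A) = √(13.6/15.7) = √0.866242 = 0.9307.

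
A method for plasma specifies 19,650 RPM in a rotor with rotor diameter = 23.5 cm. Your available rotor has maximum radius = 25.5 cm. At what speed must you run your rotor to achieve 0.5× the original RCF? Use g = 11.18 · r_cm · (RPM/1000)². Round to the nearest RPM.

9432 RPM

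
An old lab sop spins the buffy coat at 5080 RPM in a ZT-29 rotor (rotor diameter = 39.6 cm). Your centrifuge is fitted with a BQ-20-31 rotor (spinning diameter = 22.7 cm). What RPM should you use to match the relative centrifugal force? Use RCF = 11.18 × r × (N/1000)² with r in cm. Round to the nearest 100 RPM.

Original rotor: r = 39.6 / 2 = 19.8 cm
RCF = 11.18 × r × (N/1000)²
RCF_original = 11.18 × 19.8 × (5.08)² = 11.18 × 19.8 × 25.8064 ≈ 5,712.6 × g
Your rotor: r = 22.7 / 2 = 11.35 cm
5,712.6 = 11.18 × 11.35 × (N/1000)²
(N/1000)² = 5,712.6 / 126.893 = 45.01903
N = 1000 × √45.01903 ≈ 6,709.6

≈ 6700 RPM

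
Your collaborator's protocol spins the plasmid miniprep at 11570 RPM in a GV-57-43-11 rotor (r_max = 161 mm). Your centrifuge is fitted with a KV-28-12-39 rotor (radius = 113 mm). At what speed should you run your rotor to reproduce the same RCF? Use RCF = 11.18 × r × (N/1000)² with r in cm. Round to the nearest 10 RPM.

Original rotor: r = 161 mm = 16.1 cm
RCF_original = 11.18 × 16.1 × (11.57)² = 11.18 × 16.1 × 133.8649 ≈ 24,095.4 × g
Your rotor: r = 113 mm = 11.3 cm
24,095.4 = 11.18 × 11.3 × (N/1000)²
(N/1000)² = 24,095.4 / 126.334 = 190.7278
N = 1000 × √190.7278 ≈ 13,810.4

13810 RPM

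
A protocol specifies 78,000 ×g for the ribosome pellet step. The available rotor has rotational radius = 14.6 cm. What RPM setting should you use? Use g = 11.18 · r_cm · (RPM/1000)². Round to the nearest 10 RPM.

78,000 = 11.18 × 14.6 × (N/1000)²
(N/1000)² = 78,000 / 163.228 = 477.8592
N = 1000 × √477.8592 ≈ 21,860.0

N ≈ 21860 RPM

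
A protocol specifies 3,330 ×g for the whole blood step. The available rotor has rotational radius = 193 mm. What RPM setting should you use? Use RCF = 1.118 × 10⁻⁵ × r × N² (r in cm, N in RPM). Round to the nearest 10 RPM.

≈ 3930 RPM

r = 193 mm = 19.3 cm
RCF = 1.118 × 10⁻⁵ × r × N²
3,330 = 1.118 × 10⁻⁵ × 19.3 × N²
N² = 3,330 / (21.5774 × 10⁻⁵) = 15,432,814
N ≈ √15,432,814 ≈ 3,928.5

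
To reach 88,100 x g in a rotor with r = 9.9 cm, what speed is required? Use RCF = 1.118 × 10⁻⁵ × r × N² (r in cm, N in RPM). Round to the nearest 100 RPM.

N ≈ 28200 RPM

88,100 = 1.118 × 10⁻⁵ × 9.9 × N²
N² = 88,100 / (11.0682 × 10⁻⁵) = 795,974,052
N ≈ √795,974,052 ≈ 28,213.0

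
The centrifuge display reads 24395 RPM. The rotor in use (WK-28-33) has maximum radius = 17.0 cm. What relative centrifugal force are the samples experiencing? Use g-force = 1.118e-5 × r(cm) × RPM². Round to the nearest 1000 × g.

RCF ≈ 113000 × g

RCF = 1.118 × 10⁻⁵ × r × N²
RCF = 1.118 × 10⁻⁵ × 17 × (24395)² = 1.118 × 10⁻⁵ × 17 × 595,116,025 ≈ 113,107.8 × g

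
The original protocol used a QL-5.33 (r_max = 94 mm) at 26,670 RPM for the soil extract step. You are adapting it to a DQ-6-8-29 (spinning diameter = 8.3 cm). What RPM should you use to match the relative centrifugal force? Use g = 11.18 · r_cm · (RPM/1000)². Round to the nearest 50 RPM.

Original rotor: r = 94 mm = 9.4 cm
RCF_original = 11.18 × 9.4 × (26.67)² = 11.18 × 9.4 × 711.2889 ≈ 74,750.8 × g
Your rotor: r = 8.3 / 2 = 4.15 cm
74,750.8 = 11.18 × 4.15 × (N/1000)²
(N/1000)² = 74,750.8 / 46.397 = 1611.113
N = 1000 × √1611.113 ≈ 40,138.7

40150 RPM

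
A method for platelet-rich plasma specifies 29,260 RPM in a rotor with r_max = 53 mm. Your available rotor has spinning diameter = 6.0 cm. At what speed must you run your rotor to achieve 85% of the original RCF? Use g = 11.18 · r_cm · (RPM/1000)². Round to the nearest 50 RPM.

Original rotor: r = 53 mm = 5.3 cm
RCF_original = 11.18 × 5.3 × (29.26)² = 11.18 × 5.3 × 856.1476 ≈ 50,730.2 × g
Target RCF = 0.85 × 50,730.2 ≈ 43,120.7 × g
Your rotor: r = 6.0 / 2 = 3 cm
43,120.7 = 11.18 × 3 × (N/1000)²
(N/1000)² = 43,120.7 / 33.54 = 1285.65
N = 1000 × √1285.65 ≈ 35,856.0

≈ 35850 RPM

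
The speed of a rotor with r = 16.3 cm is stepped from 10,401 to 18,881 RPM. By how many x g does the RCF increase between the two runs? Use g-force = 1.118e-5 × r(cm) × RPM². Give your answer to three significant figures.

45300 x g

RCF₁ = 1.118 × 10⁻⁵ × 16.3 × (10401)² = 1.118 × 10⁻⁵ × 16.3 × 108,180,801 ≈ 19,714.2 × g
RCF₂ = 1.118 × 10⁻⁵ × 16.3 × (18881)² = 1.118 × 10⁻⁵ × 16.3 × 356,492,161 ≈ 64,965 × g
Increase = 64,965 − 19,714.2 = 45,250.8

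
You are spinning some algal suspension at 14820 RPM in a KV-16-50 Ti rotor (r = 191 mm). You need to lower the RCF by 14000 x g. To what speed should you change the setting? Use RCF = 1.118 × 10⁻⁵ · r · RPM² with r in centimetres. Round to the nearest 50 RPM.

r = 191 mm = 19.1 cm
Current RCF = 1.118 × 10⁻⁵ × 19.1 × (14820)² = 1.118 × 10⁻⁵ × 19.1 × 219,632,400 ≈ 46,899.9 × g
Target RCF = 46,899.9 − 14,000 = 32,899.9 × g
N² = 32,899.9 / (21.3538 × 10⁻⁵) = 154,070,470
N ≈ √154,070,470 ≈ 12,412.5

12400 RPM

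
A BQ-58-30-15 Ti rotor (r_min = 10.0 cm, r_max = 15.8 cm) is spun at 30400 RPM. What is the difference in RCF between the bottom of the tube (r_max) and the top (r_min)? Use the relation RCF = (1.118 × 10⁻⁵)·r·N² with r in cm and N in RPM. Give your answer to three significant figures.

RCF_max = 1.118 × 10⁻⁵ × 15.8 × (30400)² = 1.118 × 10⁻⁵ × 15.8 × 924,160,000 ≈ 163,247.3 × g
RCF_min = 1.118 × 10⁻⁵ × 10 × (30400)² = 1.118 × 10⁻⁵ × 10 × 924,160,000 ≈ 103,321.1 × g
ΔRCF = 163,247.3 − 103,321.1 = 59,926.2

59900 × g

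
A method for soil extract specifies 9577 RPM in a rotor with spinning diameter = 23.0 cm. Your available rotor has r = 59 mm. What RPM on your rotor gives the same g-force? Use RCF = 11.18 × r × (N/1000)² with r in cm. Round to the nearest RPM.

≈ 13371 RPM

Original rotor: r = 23.0 / 2 = 11.5 cm
RCF_original = 11.18 × 11.5 × (9.577)² = 11.18 × 11.5 × 91.718929 ≈ 11,792.3 × g
Your rotor: r = 59 mm = 5.9 cm
11,792.3 = 11.18 × 5.9 × (N/1000)²
(N/1000)² = 11,792.3 / 65.962 = 178.7741
N = 1000 × √178.7741 ≈ 13,370.6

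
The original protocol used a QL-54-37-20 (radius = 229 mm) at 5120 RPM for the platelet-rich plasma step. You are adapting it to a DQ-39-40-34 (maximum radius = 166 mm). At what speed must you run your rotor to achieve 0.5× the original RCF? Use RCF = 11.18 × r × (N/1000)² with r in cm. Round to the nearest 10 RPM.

Original rotor: r = 229 mm = 22.9 cm
RCF_original = 11.18 × 22.9 × (5.12)² = 11.18 × 22.9 × 26.2144 ≈ 6,711.5 × g
Target RCF = 0.5 × 6,711.5 ≈ 3,355.8 × g
Your rotor: r = 166 mm = 16.6 cm
3,355.8 = 11.18 × 16.6 × (N/1000)²
(N/1000)² = 3,355.8 / 185.588 = 18.08199
N = 1000 × √18.08199 ≈ 4,252.3

≈ 4250 RPM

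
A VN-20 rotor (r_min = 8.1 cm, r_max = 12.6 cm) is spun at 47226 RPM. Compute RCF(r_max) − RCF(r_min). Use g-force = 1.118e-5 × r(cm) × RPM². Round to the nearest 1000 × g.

ΔRCF = 1.118 × 10⁻⁵ × (r_max − r_min) × N² = 1.118 × 10⁻⁵ × 4.5 × 2,230,295,076 ≈ 112,206.1

112000 × g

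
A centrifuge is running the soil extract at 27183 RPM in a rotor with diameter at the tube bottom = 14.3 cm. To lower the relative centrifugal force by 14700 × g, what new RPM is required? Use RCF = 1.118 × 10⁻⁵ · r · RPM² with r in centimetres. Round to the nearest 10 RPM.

N₂ ≈ 23560 RPM

r = 14.3 / 2 = 7.15 cm
Current RCF = 1.118 × 10⁻⁵ × 7.15 × (27183)² = 1.118 × 10⁻⁵ × 7.15 × 738,915,489 ≈ 59,066.7 × g
Target RCF = 59,066.7 − 14,700 = 44,366.7 × g
N² = 44,366.7 / (7.9937 × 10⁻⁵) = 555,020,829
N ≈ √555,020,829 ≈ 23,558.9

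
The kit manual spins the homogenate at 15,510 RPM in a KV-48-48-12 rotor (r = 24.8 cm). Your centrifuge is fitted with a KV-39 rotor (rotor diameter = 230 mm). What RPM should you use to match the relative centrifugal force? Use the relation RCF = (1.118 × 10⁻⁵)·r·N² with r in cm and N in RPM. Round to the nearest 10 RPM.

RCF = 1.118 × 10⁻⁵ × r × N²
RCF_original = 1.118 × 10⁻⁵ × 24.8 × (15510)² = 1.118 × 10⁻⁵ × 24.8 × 240,560,100 ≈ 66,698.7 × g
Your rotor: r = 230 mm / 2 = 115 mm = 11.5 cm
66,698.7 = 1.118 × 10⁻⁵ × 11.5 × N²
N² = 66,698.7 / (12.857 × 10⁻⁵) = 518,773,431
N ≈ √518,773,431 ≈ 22,776.6

≈ 22780 RPM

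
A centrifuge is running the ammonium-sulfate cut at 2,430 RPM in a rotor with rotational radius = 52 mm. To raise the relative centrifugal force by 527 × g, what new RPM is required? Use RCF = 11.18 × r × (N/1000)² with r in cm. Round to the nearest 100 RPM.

3900 RPM

r = 52 mm = 5.2 cm
Current RCF = 11.18 × 5.2 × (2.43)² = 11.18 × 5.2 × 5.9049 ≈ 343.3 × g
Target RCF = 343.3 + 527 = 870.3 × g
(N/1000)² = 870.3 / 58.136 = 14.97007
N = 1000 × √14.97007 ≈ 3,869.1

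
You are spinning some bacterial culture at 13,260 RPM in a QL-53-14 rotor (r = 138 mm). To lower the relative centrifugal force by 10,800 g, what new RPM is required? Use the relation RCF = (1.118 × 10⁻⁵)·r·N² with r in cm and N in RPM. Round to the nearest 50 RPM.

r = 138 mm = 13.8 cm
Current RCF = 1.118 × 10⁻⁵ × 13.8 × (13260)² = 1.118 × 10⁻⁵ × 13.8 × 175,827,600 ≈ 27,127.4 × g
Target RCF = 27,127.4 − 10,800 = 16,327.4 × g
N² = 16,327.4 / (15.4284 × 10⁻⁵) = 105,826,917
N ≈ √105,826,917 ≈ 10,287.2

≈ 10300 RPM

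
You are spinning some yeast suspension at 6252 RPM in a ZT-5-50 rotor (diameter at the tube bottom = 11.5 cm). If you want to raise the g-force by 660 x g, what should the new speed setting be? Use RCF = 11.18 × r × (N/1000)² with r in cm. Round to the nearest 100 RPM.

r = 11.5 / 2 = 5.75 cm
Current RCF = 11.18 × 5.75 × (6.252)² = 11.18 × 5.75 × 39.087504 ≈ 2,512.7 × g
Target RCF = 2,512.7 + 660 = 3,172.7 × g
(N/1000)² = 3,172.7 / 64.285 = 49.35366
N = 1000 × √49.35366 ≈ 7,025.2

≈ 7000 RPM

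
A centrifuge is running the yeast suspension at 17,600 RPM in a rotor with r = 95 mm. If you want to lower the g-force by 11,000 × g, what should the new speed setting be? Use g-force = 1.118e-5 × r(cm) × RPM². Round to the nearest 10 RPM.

r = 95 mm = 9.5 cm
Current RCF = 1.118 × 10⁻⁵ × 9.5 × (17600)² = 1.118 × 10⁻⁵ × 9.5 × 309,760,000 ≈ 32,899.6 × g
Target RCF = 32,899.6 − 11,000 = 21,899.6 × g
N² = 21,899.6 / (10.621 × 10⁻⁵) = 206,191,507
N ≈ √206,191,507 ≈ 14,359.4

≈ 14360 RPM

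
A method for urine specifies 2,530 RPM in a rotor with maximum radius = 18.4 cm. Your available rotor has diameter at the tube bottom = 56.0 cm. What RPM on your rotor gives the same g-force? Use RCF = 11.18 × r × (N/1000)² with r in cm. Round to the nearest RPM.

2051 RPM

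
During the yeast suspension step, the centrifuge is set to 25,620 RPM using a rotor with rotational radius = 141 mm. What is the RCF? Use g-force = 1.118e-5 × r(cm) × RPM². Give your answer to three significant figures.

r = 141 mm = 14.1 cm
RCF = 1.118 × 10⁻⁵ × r × N²
RCF = 1.118 × 10⁻⁵ × 14.1 × (25620)² = 1.118 × 10⁻⁵ × 14.1 × 656,384,400 ≈ 103,471.1 × g

RCF ≈ 103000 ×g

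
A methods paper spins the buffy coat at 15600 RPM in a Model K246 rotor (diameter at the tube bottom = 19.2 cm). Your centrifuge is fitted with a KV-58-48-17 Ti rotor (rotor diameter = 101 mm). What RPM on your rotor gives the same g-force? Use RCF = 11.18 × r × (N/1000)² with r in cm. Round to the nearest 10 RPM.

Original rotor: r = 19.2 / 2 = 9.6 cm
RCF_original = 11.18 × 9.6 × (15.6)² = 11.18 × 9.6 × 243.36 ≈ 26,119.3 × g
Your rotor: r = 101 mm / 2 = 50.5 mm = 5.05 cm
26,119.3 = 11.18 × 5.05 × (N/1000)²
(N/1000)² = 26,119.3 / 56.459 = 462.6242
N = 1000 × √462.6242 ≈ 21,508.7

21510 RPM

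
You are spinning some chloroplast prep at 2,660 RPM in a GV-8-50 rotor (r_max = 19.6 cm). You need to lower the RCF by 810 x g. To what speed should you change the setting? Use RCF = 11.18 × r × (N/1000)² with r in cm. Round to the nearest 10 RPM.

Current RCF = 11.18 × 19.6 × (2.66)² = 11.18 × 19.6 × 7.0756 ≈ 1,550.5 × g
Target RCF = 1,550.5 − 810 = 740.5 × g
(N/1000)² = 740.5 / 219.128 = 3.379303
N = 1000 × √3.379303 ≈ 1,838.3

≈ 1840 RPM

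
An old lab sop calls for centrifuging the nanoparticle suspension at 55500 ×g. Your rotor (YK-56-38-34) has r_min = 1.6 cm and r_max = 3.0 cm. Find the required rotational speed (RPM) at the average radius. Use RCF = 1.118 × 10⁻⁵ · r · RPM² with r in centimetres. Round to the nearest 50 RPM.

r_avg = (1.6 + 3.0) / 2 = 2.3 cm
55,500 = 1.118 × 10⁻⁵ × 2.3 × N²
N² = 55,500 / (2.5714 × 10⁻⁵) = 2,158,357,315
N ≈ √2,158,357,315 ≈ 46,458.1

N ≈ 46450 RPM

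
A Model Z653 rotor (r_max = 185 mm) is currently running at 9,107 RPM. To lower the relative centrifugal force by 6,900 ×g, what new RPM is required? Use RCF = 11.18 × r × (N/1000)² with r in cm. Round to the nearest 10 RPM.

≈ 7040 RPM

r = 185 mm = 18.5 cm
Current RCF = 11.18 × 18.5 × (9.107)² = 11.18 × 18.5 × 82.937449 ≈ 17,154 × g
Target RCF = 17,154 − 6,900 = 10,254 × g
(N/1000)² = 10,254 / 206.83 = 49.57695
N = 1000 × √49.57695 ≈ 7,041.1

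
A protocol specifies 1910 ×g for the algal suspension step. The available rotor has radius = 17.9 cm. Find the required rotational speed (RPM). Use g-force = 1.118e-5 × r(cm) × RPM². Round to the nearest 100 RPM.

3100 RPM

1,910 = 1.118 × 10⁻⁵ × 17.9 × N²
N² = 1,910 / (20.0122 × 10⁻⁵) = 9,544,178
N ≈ √9,544,178 ≈ 3,089.4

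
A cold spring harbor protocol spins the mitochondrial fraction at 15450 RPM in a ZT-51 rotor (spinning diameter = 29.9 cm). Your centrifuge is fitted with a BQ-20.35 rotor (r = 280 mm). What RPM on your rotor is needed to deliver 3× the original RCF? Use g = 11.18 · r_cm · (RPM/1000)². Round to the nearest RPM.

≈ 19554 RPM

Original rotor: r = 29.9 / 2 = 14.95 cm
RCF_original = 11.18 × 14.95 × (15.45)² = 11.18 × 14.95 × 238.7025 ≈ 39,897 × g
Target RCF = 3 × 39,897 ≈ 119,691 × g
Your rotor: r = 280 mm = 28.0 cm
119,691 = 11.18 × 28 × (N/1000)²
(N/1000)² = 119,691 / 313.04 = 382.3505
N = 1000 × √382.3505 ≈ 19,553.8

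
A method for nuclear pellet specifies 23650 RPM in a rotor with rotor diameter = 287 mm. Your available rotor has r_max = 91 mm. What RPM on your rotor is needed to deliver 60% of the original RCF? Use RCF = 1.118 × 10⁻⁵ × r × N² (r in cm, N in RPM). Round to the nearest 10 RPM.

23000 RPM

Original rotor: r = 287 mm / 2 = 143.5 mm = 14.35 cm
RCF_original = 1.118 × 10⁻⁵ × 14.35 × (23650)² = 1.118 × 10⁻⁵ × 14.35 × 559,322,500 ≈ 89,733.8 × g
Target RCF = 0.6 × 89,733.8 ≈ 53,840.3 × g
Your rotor: r = 91 mm = 9.1 cm
53,840.3 = 1.118 × 10⁻⁵ × 9.1 × N²
N² = 53,840.3 / (10.1738 × 10⁻⁵) = 529,205,410
N ≈ √529,205,410 ≈ 23,004.5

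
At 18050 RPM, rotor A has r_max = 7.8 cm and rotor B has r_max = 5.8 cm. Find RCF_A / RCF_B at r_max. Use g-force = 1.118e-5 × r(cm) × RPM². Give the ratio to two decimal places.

1.34

At fixed N, RCF ∝ r, so RCF_A/RCF_B = r_A/r_B = 7.8 / 5.8 = 1.3448.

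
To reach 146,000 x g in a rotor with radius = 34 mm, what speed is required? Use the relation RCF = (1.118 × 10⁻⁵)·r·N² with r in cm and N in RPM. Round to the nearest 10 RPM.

r = 34 mm = 3.4 cm
146,000 = 1.118 × 10⁻⁵ × 3.4 × N²
N² = 146,000 / (3.8012 × 10⁻⁵) = 3,840,892,350
N ≈ √3,840,892,350 ≈ 61,974.9

≈ 61970 RPM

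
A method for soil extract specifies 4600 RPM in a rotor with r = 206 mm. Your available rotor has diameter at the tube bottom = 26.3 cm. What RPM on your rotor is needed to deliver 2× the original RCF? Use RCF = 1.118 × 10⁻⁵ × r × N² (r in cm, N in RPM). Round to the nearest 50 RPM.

≈ 8150 RPM

Original rotor: r = 206 mm = 20.6 cm
RCF = 1.118 × 10⁻⁵ × r × N²
RCF_original = 1.118 × 10⁻⁵ × 20.6 × (4600)² = 1.118 × 10⁻⁵ × 20.6 × 21,160,000 ≈ 4,873.3 × g
Target RCF = 2 × 4,873.3 ≈ 9,746.6 × g
Your rotor: r = 26.3 / 2 = 13.15 cm
9,746.6 = 1.118 × 10⁻⁵ × 13.15 × N²
N² = 9,746.6 / (14.7017 × 10⁻⁵) = 66,295,735
N ≈ √66,295,735 ≈ 8,142.2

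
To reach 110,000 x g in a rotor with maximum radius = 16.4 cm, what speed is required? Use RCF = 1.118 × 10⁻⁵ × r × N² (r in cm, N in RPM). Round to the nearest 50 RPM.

24500 RPM

RCF = 1.118 × 10⁻⁵ × r × N²
110,000 = 1.118 × 10⁻⁵ × 16.4 × N²
N² = 110,000 / (18.3352 × 10⁻⁵) = 599,938,915
N ≈ √599,938,915 ≈ 24,493.7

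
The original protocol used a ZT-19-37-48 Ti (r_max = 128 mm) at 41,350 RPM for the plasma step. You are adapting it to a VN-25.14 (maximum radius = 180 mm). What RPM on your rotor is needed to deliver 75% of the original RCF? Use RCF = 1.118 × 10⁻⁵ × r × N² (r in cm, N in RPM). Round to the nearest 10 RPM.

30200 RPM

Original rotor: r = 128 mm = 12.8 cm
RCF = 1.118 × 10⁻⁵ × r × N²
RCF_original = 1.118 × 10⁻⁵ × 12.8 × (41350)² = 1.118 × 10⁻⁵ × 12.8 × 1,709,822,500 ≈ 244,682.4 × g
Target RCF = 0.75 × 244,682.4 ≈ 183,511.8 × g
Your rotor: r = 180 mm = 18.0 cm
183,511.8 = 1.118 × 10⁻⁵ × 18 × N²
N² = 183,511.8 / (20.124 × 10⁻⁵) = 911,905,188
N ≈ √911,905,188 ≈ 30,197.8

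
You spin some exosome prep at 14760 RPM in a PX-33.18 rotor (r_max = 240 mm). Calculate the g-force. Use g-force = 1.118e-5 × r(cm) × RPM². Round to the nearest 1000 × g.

r = 240 mm = 24.0 cm
RCF = 1.118 × 10⁻⁵ × r × N²
RCF = 1.118 × 10⁻⁵ × 24 × (14760)² = 1.118 × 10⁻⁵ × 24 × 217,857,600 ≈ 58,455.6 × g

58000 ×g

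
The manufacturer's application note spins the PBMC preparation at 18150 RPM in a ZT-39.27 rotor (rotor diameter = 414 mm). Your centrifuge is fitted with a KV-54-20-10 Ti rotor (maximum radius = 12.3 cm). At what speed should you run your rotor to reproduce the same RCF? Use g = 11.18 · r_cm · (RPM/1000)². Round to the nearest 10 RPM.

Original rotor: r = 414 mm / 2 = 207 mm = 20.7 cm
RCF_original = 11.18 × 20.7 × (18.15)² = 11.18 × 20.7 × 329.4225 ≈ 76,236.9 × g
76,236.9 = 11.18 × 12.3 × (N/1000)²
(N/1000)² = 76,236.9 / 137.514 = 554.3937
N = 1000 × √554.3937 ≈ 23,545.6

23550 RPM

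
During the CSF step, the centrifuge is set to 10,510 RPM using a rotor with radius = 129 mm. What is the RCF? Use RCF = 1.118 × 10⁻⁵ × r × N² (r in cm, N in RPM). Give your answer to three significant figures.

r = 129 mm = 12.9 cm
RCF = 1.118 × 10⁻⁵ × r × N²
RCF = 1.118 × 10⁻⁵ × 12.9 × (10510)² = 1.118 × 10⁻⁵ × 12.9 × 110,460,100 ≈ 15,930.8 × g

15900 x g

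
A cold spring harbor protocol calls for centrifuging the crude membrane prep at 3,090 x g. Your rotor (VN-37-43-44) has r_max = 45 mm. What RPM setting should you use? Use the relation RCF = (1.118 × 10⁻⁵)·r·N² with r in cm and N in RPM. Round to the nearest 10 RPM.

r = 45 mm = 4.5 cm
3,090 = 1.118 × 10⁻⁵ × 4.5 × N²
N² = 3,090 / (5.031 × 10⁻⁵) = 61,419,201
N ≈ √61,419,201 ≈ 7,837.0

7840 RPM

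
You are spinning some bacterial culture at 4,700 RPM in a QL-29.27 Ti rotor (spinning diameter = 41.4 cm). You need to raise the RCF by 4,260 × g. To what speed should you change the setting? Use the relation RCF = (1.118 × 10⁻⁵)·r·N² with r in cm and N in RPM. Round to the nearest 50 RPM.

r = 41.4 / 2 = 20.7 cm
Current RCF = 1.118 × 10⁻⁵ × 20.7 × (4700)² = 1.118 × 10⁻⁵ × 20.7 × 22,090,000 ≈ 5,112.2 × g
Target RCF = 5,112.2 + 4,260 = 9,372.2 × g
N² = 9,372.2 / (23.1426 × 10⁻⁵) = 40,497,610
N ≈ √40,497,610 ≈ 6,363.8

≈ 6350 RPM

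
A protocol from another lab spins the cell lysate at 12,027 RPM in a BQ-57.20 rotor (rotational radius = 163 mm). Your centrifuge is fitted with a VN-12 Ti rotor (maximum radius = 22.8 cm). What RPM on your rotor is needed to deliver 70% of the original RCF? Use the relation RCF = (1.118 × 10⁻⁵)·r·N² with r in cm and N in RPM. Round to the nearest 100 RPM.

8500 RPM

Original rotor: r = 163 mm = 16.3 cm
RCF_original = 1.118 × 10⁻⁵ × 16.3 × (12027)² = 1.118 × 10⁻⁵ × 16.3 × 144,648,729 ≈ 26,359.9 × g
Target RCF = 0.7 × 26,359.9 ≈ 18,451.9 × g
18,451.9 = 1.118 × 10⁻⁵ × 22.8 × N²
N² = 18,451.9 / (25.4904 × 10⁻⁵) = 72,387,644
N ≈ √72,387,644 ≈ 8,508.1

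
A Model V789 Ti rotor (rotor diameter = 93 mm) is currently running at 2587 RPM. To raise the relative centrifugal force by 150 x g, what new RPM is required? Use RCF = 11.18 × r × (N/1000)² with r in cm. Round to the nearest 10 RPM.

≈ 3090 RPM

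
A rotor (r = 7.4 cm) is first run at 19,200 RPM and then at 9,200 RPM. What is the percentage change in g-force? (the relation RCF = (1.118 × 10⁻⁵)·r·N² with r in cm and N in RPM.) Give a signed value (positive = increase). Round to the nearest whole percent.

-77%

RCF ∝ N², so the ratio is (9200/19200)² = (0.479167)² = 0.2296.
Change = 0.2296 − 1 = -0.7704 → -77.0%.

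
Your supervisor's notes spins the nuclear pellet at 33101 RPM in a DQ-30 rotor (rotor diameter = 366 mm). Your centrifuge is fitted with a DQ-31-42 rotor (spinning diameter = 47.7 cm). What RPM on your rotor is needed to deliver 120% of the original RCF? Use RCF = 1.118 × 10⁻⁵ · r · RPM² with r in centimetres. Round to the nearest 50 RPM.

31750 RPM

Original rotor: r = 366 mm / 2 = 183 mm = 18.3 cm
RCF_original = 1.118 × 10⁻⁵ × 18.3 × (33101)² = 1.118 × 10⁻⁵ × 18.3 × 1,095,676,201 ≈ 224,168.8 × g
Target RCF = 1.2 × 224,168.8 ≈ 269,002.6 × g
Your rotor: r = 47.7 / 2 = 23.85 cm
269,002.6 = 1.118 × 10⁻⁵ × 23.85 × N²
N² = 269,002.6 / (26.6643 × 10⁻⁵) = 1,008,849,285
N ≈ √1,008,849,285 ≈ 31,762.4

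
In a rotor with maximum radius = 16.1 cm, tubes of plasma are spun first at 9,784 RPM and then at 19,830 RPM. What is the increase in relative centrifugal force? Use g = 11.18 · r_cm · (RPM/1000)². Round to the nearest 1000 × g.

≈ 54000 × g

RCF₁ = 11.18 × 16.1 × (9.784)² = 11.18 × 16.1 × 95.726656 ≈ 17,230.6 × g
RCF₂ = 11.18 × 16.1 × (19.83)² = 11.18 × 16.1 × 393.2289 ≈ 70,780.4 × g
Increase = 70,780.4 − 17,230.6 = 53,549.8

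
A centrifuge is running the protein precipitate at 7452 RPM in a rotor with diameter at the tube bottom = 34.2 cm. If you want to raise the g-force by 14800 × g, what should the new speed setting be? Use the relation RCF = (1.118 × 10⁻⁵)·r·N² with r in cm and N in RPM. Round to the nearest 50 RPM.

≈ 11550 RPM

r = 34.2 / 2 = 17.1 cm
Current RCF = 1.118 × 10⁻⁵ × 17.1 × (7452)² = 1.118 × 10⁻⁵ × 17.1 × 55,532,304 ≈ 10,616.6 × g
Target RCF = 10,616.6 + 14,800 = 25,416.6 × g
N² = 25,416.6 / (19.1178 × 10⁻⁵) = 132,947,306
N ≈ √132,947,306 ≈ 11,530.3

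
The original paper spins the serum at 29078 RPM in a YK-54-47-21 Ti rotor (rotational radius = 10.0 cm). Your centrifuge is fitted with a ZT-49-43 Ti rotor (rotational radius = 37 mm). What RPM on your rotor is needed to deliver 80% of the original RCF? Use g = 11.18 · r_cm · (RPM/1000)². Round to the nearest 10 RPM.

42760 RPM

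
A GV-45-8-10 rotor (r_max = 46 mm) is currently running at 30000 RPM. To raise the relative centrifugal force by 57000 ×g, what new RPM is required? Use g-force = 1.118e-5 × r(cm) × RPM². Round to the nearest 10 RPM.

r = 46 mm = 4.6 cm
Current RCF = 1.118 × 10⁻⁵ × 4.6 × (30000)² = 1.118 × 10⁻⁵ × 4.6 × 900,000,000 ≈ 46,285.2 × g
Target RCF = 46,285.2 + 57,000 = 103,285.2 × g
N² = 103,285.2 / (5.1428 × 10⁻⁵) = 2,008,345,648
N ≈ √2,008,345,648 ≈ 44,814.6

44810 RPM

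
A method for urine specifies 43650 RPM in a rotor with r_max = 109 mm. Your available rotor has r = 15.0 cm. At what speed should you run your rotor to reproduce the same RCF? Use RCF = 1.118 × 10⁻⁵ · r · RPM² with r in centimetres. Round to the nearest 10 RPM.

Original rotor: r = 109 mm = 10.9 cm
RCF_original = 1.118 × 10⁻⁵ × 10.9 × (43650)² = 1.118 × 10⁻⁵ × 10.9 × 1,905,322,500 ≈ 232,186.4 × g
232,186.4 = 1.118 × 10⁻⁵ × 15 × N²
N² = 232,186.4 / (16.77 × 10⁻⁵) = 1,384,534,287
N ≈ √1,384,534,287 ≈ 37,209.3

≈ 37210 RPM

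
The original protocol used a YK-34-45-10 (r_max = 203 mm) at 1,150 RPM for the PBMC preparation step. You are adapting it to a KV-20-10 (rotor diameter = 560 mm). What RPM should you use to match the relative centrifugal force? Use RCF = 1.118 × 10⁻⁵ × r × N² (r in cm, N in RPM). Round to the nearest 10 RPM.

Original rotor: r = 203 mm = 20.3 cm
RCF_original = 1.118 × 10⁻⁵ × 20.3 × (1150)² = 1.118 × 10⁻⁵ × 20.3 × 1,322,500 ≈ 300.1 × g
Your rotor: r = 560 mm / 2 = 280 mm = 28 cm
300.1 = 1.118 × 10⁻⁵ × 28 × N²
N² = 300.1 / (31.304 × 10⁻⁵) = 958,663
N ≈ √958,663 ≈ 979.1

≈ 980 RPM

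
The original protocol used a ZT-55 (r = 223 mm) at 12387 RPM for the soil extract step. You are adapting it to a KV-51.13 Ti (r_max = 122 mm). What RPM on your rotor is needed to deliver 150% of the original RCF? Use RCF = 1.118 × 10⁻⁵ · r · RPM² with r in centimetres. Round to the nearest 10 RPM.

Original rotor: r = 223 mm = 22.3 cm
RCF = 1.118 × 10⁻⁵ × r × N²
RCF_original = 1.118 × 10⁻⁵ × 22.3 × (12387)² = 1.118 × 10⁻⁵ × 22.3 × 153,437,769 ≈ 38,254.2 × g
Target RCF = 1.5 × 38,254.2 ≈ 57,381.3 × g
Your rotor: r = 122 mm = 12.2 cm
57,381.3 = 1.118 × 10⁻⁵ × 12.2 × N²
N² = 57,381.3 / (13.6396 × 10⁻⁵) = 420,696,355
N ≈ √420,696,355 ≈ 20,510.9

20510 RPM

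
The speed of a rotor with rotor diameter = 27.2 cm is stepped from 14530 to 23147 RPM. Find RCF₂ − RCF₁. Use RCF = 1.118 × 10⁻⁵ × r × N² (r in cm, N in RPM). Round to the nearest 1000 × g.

≈ 49000 g

r = 27.2 / 2 = 13.6 cm
RCF₁ = 1.118 × 10⁻⁵ × 13.6 × (14530)² = 1.118 × 10⁻⁵ × 13.6 × 211,120,900 ≈ 32,100.5 × g
RCF₂ = 1.118 × 10⁻⁵ × 13.6 × (23147)² = 1.118 × 10⁻⁵ × 13.6 × 535,783,609 ≈ 81,464.8 × g
Increase = 81,464.8 − 32,100.5 = 49,364.3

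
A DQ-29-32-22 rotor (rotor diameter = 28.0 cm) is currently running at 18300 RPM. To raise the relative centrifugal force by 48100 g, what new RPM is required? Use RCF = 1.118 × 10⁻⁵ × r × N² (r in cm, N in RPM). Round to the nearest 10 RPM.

r = 28.0 / 2 = 14 cm
Current RCF = 1.118 × 10⁻⁵ × 14 × (18300)² = 1.118 × 10⁻⁵ × 14 × 334,890,000 ≈ 52,417 × g
Target RCF = 52,417 + 48,100 = 100,517 × g
N² = 100,517 / (15.652 × 10⁻⁵) = 642,199,080
N ≈ √642,199,080 ≈ 25,341.6

≈ 25340 RPM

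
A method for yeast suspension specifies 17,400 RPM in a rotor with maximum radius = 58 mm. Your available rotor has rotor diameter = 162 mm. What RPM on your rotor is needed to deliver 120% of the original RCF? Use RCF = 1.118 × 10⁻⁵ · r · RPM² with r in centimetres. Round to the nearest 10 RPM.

Original rotor: r = 58 mm = 5.8 cm
RCF = 1.118 × 10⁻⁵ × r × N²
RCF_original = 1.118 × 10⁻⁵ × 5.8 × (17400)² = 1.118 × 10⁻⁵ × 5.8 × 302,760,000 ≈ 19,632.2 × g
Target RCF = 1.2 × 19,632.2 ≈ 23,558.6 × g
Your rotor: r = 162 mm / 2 = 81 mm = 8.1 cm
23,558.6 = 1.118 × 10⁻⁵ × 8.1 × N²
N² = 23,558.6 / (9.0558 × 10⁻⁵) = 260,149,297
N ≈ √260,149,297 ≈ 16,129.1

≈ 16130 RPM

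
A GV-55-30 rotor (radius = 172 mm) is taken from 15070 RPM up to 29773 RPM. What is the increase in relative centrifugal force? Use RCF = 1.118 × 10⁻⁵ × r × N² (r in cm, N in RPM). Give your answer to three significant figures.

r = 172 mm = 17.2 cm
RCF₁ = 1.118 × 10⁻⁵ × 17.2 × (15070)² = 1.118 × 10⁻⁵ × 17.2 × 227,104,900 ≈ 43,671.4 × g
RCF₂ = 1.118 × 10⁻⁵ × 17.2 × (29773)² = 1.118 × 10⁻⁵ × 17.2 × 886,431,529 ≈ 170,457.2 × g
Increase = 170,457.2 − 43,671.4 = 126,785.8

≈ 127000 g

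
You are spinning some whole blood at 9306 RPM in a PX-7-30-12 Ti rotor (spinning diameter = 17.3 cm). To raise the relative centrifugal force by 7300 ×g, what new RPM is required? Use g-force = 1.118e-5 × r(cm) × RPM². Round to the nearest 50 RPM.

N₂ ≈ 12750 RPM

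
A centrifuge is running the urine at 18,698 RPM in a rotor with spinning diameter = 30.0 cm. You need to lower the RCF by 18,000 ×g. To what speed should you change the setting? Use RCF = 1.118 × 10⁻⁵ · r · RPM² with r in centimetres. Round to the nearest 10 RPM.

15570 RPM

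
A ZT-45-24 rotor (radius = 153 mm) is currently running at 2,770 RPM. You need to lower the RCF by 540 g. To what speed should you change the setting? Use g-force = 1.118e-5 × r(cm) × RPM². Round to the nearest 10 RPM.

r = 153 mm = 15.3 cm
Current RCF = 1.118 × 10⁻⁵ × 15.3 × (2770)² = 1.118 × 10⁻⁵ × 15.3 × 7,672,900 ≈ 1,312.5 × g
Target RCF = 1,312.5 − 540 = 772.5 × g
N² = 772.5 / (17.1054 × 10⁻⁵) = 4,516,118
N ≈ √4,516,118 ≈ 2,125.1

≈ 2130 RPM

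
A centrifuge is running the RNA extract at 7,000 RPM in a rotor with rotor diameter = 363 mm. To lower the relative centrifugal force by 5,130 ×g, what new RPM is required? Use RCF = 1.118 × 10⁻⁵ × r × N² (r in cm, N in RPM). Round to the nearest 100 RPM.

r = 363 mm / 2 = 181.5 mm = 18.15 cm
Current RCF = 1.118 × 10⁻⁵ × 18.15 × (7000)² = 1.118 × 10⁻⁵ × 18.15 × 49,000,000 ≈ 9,942.9 × g
Target RCF = 9,942.9 − 5,130 = 4,812.9 × g
N² = 4,812.9 / (20.2917 × 10⁻⁵) = 23,718,565
N ≈ √23,718,565 ≈ 4,870.2

N₂ ≈ 4900 RPM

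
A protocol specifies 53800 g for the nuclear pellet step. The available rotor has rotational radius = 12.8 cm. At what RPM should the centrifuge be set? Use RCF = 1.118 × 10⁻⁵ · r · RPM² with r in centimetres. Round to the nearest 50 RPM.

53,800 = 1.118 × 10⁻⁵ × 12.8 × N²
N² = 53,800 / (14.3104 × 10⁻⁵) = 375,950,358
N ≈ √375,950,358 ≈ 19,389.4

≈ 19400 RPM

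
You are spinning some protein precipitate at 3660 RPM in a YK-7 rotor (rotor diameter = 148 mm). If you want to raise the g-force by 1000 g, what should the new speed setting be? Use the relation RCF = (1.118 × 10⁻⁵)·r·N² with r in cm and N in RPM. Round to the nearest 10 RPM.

r = 148 mm / 2 = 74 mm = 7.4 cm
Current RCF = 1.118 × 10⁻⁵ × 7.4 × (3660)² = 1.118 × 10⁻⁵ × 7.4 × 13,395,600 ≈ 1,108.2 × g
Target RCF = 1,108.2 + 1,000 = 2,108.2 × g
N² = 2,108.2 / (8.2732 × 10⁻⁵) = 25,482,280
N ≈ √25,482,280 ≈ 5,048.0

5050 RPM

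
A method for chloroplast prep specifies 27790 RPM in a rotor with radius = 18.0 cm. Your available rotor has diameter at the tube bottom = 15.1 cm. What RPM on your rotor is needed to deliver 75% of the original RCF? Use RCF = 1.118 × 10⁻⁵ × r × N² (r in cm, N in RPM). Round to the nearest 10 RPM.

RCF_original = 1.118 × 10⁻⁵ × 18 × (27790)² = 1.118 × 10⁻⁵ × 18 × 772,284,100 ≈ 155,414.5 × g
Target RCF = 0.75 × 155,414.5 ≈ 116,560.9 × g
Your rotor: r = 15.1 / 2 = 7.55 cm
116,560.9 = 1.118 × 10⁻⁵ × 7.55 × N²
N² = 116,560.9 / (8.4409 × 10⁻⁵) = 1,380,906,065
N ≈ √1,380,906,065 ≈ 37,160.5

≈ 37160 RPM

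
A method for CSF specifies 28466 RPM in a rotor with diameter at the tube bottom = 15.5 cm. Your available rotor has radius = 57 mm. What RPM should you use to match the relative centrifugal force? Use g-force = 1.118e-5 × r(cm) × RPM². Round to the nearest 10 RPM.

Original rotor: r = 15.5 / 2 = 7.75 cm
RCF = 1.118 × 10⁻⁵ × r × N²
RCF_original = 1.118 × 10⁻⁵ × 7.75 × (28466)² = 1.118 × 10⁻⁵ × 7.75 × 810,313,156 ≈ 70,209.6 × g
Your rotor: r = 57 mm = 5.7 cm
70,209.6 = 1.118 × 10⁻⁵ × 5.7 × N²
N² = 70,209.6 / (6.3726 × 10⁻⁵) = 1,101,741,832
N ≈ √1,101,741,832 ≈ 33,192.5

33190 RPM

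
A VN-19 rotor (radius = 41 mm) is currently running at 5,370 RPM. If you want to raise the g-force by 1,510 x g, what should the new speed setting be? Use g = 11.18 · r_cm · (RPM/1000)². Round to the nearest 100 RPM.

≈ 7900 RPM

r = 41 mm = 4.1 cm
Current RCF = 11.18 × 4.1 × (5.37)² = 11.18 × 4.1 × 28.8369 ≈ 1,321.8 × g
Target RCF = 1,321.8 + 1,510 = 2,831.8 × g
(N/1000)² = 2,831.8 / 45.838 = 61.77844
N = 1000 × √61.77844 ≈ 7,859.9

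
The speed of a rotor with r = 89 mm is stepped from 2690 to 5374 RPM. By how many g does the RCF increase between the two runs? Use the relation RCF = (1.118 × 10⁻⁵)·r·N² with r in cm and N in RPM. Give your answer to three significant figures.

r = 89 mm = 8.9 cm
RCF₁ = 1.118 × 10⁻⁵ × 8.9 × (2690)² = 1.118 × 10⁻⁵ × 8.9 × 7,236,100 ≈ 720 × g
RCF₂ = 1.118 × 10⁻⁵ × 8.9 × (5374)² = 1.118 × 10⁻⁵ × 8.9 × 28,879,876 ≈ 2,873.6 × g
Increase = 2,873.6 − 720 = 2,153.6

≈ 2150 g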